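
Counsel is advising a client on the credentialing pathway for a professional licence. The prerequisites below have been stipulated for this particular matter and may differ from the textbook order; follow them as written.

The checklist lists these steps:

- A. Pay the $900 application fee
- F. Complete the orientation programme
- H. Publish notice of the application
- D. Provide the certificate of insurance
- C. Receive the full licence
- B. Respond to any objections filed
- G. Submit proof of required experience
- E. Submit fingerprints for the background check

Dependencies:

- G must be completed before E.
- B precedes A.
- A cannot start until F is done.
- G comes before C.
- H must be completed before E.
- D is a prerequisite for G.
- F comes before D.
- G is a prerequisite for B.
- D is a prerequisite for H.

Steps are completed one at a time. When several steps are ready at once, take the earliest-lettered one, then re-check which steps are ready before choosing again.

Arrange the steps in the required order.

F, D, G, B, A, C, H, E

Only F has no prerequisites, so it is first.
D needed F, now all done → D.
Ready: G and H. G has the earlier label → G.
B and C now also ready, so the ready set is {B, C, H}; B has the earlier label → B.
A now also ready, so the ready set is {A, C, H}; A has the earlier label → A.
Now C and H have their prerequisites met. C has the earlier label, so C next.
That leaves H as the only ready step → H.
E needed G and H, now all done → E.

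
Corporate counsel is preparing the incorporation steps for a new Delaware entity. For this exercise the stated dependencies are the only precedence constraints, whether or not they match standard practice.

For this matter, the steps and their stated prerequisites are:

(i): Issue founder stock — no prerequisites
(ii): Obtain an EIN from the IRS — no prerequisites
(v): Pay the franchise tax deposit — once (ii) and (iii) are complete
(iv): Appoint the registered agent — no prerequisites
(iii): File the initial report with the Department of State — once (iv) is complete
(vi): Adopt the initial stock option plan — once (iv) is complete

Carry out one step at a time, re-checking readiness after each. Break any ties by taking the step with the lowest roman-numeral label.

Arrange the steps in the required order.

(i), (ii), (iv), (iii), (v), (vi)

(i), (ii) and (iv) have no prerequisites; (i) has the earlier label, so (i) is first.
Ready: (ii) and (iv). (ii) has the earlier label → (ii).
(iv) is the only step now ready → (iv).
(iii) and (vi) are both available; (iii) has the earlier label → (iii).
(v) and (vi) are both available; (v) has the earlier label → (v).
(vi) needed (iv), now all done → (vi).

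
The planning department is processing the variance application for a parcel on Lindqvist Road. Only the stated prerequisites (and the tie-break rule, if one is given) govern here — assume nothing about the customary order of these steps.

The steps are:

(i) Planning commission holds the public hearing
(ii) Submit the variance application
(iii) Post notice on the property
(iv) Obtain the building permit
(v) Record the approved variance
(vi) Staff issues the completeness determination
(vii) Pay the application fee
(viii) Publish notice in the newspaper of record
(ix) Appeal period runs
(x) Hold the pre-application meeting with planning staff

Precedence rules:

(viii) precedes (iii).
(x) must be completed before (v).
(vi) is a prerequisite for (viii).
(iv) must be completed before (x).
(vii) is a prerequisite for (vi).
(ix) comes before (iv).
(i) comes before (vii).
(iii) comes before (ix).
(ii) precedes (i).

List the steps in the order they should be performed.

Only (ii) has no prerequisites, so it is first.
(i) needed (ii), now all done → (i).
(vii) needed (i), now all done → (vii).
(vi) needed (vii), now all done → (vi).
That leaves (viii) as the only ready step → (viii).
(iii) needed (viii), now all done → (iii).
(ix) is the only step now ready → (ix).
(iv) is the only step now ready → (iv).
(x) needed (iv), now all done → (x).
(v) is the only step now ready → (v).

(ii) → (i) → (vii) → (vi) → (viii) → (iii) → (ix) → (iv) → (x) → (v)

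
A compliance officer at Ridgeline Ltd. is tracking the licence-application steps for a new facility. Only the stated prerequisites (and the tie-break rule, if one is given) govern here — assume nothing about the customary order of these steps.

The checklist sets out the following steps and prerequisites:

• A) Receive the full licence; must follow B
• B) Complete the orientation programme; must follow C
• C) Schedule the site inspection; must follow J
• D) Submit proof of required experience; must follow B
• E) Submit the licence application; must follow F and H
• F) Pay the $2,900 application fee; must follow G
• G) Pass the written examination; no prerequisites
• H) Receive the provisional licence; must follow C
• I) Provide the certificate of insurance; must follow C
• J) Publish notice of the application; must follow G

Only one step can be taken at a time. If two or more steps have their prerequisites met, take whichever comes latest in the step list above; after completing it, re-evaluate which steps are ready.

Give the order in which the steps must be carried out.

G → J → F → C → I → H → E → B → D → A

G has no prerequisites → G first.
Now J and F have their prerequisites met. J is listed later, so J next.
C now also ready, so the ready set is {F, C}; F is listed later → F.
C is the only step now ready → C.
Now I, H and B have their prerequisites met. I is listed later, so I next.
Ready: H and B. H is listed later → H.
Now E and B have their prerequisites met. E is listed later, so E next.
B needed C, now all done → B.
Now D and A have their prerequisites met. D is listed later, so D next.
A needed B, now all done → A.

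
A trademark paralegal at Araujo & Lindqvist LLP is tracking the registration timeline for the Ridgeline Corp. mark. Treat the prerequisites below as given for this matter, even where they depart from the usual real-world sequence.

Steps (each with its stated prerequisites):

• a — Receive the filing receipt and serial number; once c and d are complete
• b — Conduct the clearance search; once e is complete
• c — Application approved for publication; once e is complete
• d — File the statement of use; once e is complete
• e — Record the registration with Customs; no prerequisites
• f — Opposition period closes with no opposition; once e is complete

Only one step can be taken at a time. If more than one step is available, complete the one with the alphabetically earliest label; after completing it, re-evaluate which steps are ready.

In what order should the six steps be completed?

e → b → c → d → a → f

e is the only step with nothing outstanding, so it goes first.
Now b, c, d and f have their prerequisites met. b has the earlier label, so b next.
c, d and f are all available; c has the earlier label → c.
d and f are both available; d has the earlier label → d.
a and f are both available; a has the earlier label → a.
f needed e, now all done → f.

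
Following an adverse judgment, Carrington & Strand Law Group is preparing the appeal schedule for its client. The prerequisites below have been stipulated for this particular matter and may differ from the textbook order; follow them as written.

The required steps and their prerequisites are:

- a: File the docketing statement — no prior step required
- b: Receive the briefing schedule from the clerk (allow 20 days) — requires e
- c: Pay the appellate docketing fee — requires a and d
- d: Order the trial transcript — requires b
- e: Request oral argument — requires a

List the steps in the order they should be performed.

a, e, b, d, c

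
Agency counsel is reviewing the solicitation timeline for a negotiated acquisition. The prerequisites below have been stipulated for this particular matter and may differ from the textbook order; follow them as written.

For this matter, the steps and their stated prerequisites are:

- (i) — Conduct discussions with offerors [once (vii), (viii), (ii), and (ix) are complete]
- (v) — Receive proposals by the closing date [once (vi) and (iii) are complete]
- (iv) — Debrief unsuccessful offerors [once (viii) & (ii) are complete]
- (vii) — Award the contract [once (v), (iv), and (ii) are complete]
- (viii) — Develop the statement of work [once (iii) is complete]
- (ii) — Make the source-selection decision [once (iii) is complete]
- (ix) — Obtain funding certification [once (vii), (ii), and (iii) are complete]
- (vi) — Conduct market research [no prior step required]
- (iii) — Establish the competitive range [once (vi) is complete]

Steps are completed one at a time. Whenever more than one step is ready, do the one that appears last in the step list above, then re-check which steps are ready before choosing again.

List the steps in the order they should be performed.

(vi), (iii), (ii), (viii), (iv), (v), (vii), (ix), (i)

Only (vi) has no prerequisites, so it is first.
(iii) is the only step now ready → (iii).
Now (ii), (viii) and (v) have their prerequisites met. (ii) is listed later, so (ii) next.
Now (viii) and (v) have their prerequisites met. (viii) is listed later, so (viii) next.
(iv) now also ready, so the ready set is {(iv), (v)}; (iv) is listed later → (iv).
(v) is the only step now ready → (v).
That leaves (vii) as the only ready step → (vii).
(ix) needed (iii), (ii) and (vii), now all done → (ix).
(i) needed (ix), (ii), (viii) and (vii), now all done → (i).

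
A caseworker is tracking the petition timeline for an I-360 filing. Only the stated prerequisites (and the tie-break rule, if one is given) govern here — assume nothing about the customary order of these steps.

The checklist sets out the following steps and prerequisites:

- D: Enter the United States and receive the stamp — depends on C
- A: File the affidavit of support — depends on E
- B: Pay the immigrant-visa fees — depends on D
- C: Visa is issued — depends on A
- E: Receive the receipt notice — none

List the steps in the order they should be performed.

Only E has no prerequisites, so it is first.
A needed E, now all done → A.
C needed A, now all done → C.
D is the only step now ready → D.
B needed D, now all done → B.

E, A, C, D, B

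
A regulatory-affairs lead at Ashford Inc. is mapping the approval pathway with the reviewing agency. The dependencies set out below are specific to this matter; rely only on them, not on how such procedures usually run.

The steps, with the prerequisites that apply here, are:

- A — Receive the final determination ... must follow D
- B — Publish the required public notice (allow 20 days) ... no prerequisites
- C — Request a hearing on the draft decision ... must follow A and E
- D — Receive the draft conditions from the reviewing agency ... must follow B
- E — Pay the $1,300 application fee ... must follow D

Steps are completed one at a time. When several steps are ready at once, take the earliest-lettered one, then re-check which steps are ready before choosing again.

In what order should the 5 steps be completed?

B → D → A → E → C

Only B has no prerequisites, so it is first.
D needed B, now all done → D.
A and E are both available; A has the earlier label → A.
E needed D, now all done → E.
C needed A and E, now all done → C.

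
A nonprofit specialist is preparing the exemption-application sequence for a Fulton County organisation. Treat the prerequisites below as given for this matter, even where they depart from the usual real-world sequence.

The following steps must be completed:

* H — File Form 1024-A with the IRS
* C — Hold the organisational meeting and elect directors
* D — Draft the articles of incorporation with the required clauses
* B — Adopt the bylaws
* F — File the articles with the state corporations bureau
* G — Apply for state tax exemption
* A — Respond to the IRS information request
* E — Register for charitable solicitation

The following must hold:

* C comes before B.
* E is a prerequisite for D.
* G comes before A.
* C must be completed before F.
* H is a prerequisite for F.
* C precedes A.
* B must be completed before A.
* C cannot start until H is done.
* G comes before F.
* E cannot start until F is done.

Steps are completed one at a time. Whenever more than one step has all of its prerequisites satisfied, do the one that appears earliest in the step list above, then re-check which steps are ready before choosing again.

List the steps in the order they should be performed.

H, C, B, G, F, A, E, D

H and G have no prerequisites; H is listed earlier, so H is first.
C now also ready, so the ready set is {C, G}; C is listed earlier → C.
Ready: B and G. B is listed earlier → B.
Next only G has its prerequisites met → G.
F and A are both available; F is listed earlier → F.
Ready: A and E. A is listed earlier → A.
That leaves E as the only ready step → E.
Next only D has its prerequisites met → D.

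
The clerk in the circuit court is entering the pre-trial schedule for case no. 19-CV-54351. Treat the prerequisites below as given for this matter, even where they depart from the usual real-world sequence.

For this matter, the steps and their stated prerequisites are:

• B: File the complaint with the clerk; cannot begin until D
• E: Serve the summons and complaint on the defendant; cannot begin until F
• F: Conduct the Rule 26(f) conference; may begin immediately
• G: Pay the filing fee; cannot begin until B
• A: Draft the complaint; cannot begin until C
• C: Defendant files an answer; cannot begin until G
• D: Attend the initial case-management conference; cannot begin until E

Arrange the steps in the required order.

F E D B G C A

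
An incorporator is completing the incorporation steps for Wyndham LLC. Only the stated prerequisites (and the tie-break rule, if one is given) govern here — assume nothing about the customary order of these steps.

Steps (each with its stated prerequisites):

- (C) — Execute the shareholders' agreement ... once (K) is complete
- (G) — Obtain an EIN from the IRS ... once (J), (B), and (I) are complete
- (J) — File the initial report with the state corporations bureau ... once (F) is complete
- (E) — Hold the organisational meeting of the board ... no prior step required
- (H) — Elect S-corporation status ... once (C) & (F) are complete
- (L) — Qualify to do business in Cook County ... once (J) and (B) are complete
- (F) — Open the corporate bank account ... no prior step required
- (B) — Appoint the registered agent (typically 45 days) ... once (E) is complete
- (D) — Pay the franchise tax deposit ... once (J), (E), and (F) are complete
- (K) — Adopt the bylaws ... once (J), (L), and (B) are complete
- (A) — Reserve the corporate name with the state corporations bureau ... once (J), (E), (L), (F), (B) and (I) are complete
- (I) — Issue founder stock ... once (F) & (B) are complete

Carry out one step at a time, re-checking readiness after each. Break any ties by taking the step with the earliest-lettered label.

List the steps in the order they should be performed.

(E) and (F) have no prerequisites; (E) has the earlier label, so (E) is first.
Now (B) and (F) have their prerequisites met. (B) has the earlier label, so (B) next.
That leaves (F) as the only ready step → (F).
Now (I) and (J) have their prerequisites met. (I) has the earlier label, so (I) next.
(J) needed (F), now all done → (J).
(D), (G) and (L) are all available; (D) has the earlier label → (D).
Now (G) and (L) have their prerequisites met. (G) has the earlier label, so (G) next.
(L) is the only step now ready → (L).
Ready: (A) and (K). (A) has the earlier label → (A).
That leaves (K) as the only ready step → (K).
(C) needed (K), now all done → (C).
Next only (H) has its prerequisites met → (H).

(E) (B) (F) (I) (J) (D) (G) (L) (A) (K) (C) (H)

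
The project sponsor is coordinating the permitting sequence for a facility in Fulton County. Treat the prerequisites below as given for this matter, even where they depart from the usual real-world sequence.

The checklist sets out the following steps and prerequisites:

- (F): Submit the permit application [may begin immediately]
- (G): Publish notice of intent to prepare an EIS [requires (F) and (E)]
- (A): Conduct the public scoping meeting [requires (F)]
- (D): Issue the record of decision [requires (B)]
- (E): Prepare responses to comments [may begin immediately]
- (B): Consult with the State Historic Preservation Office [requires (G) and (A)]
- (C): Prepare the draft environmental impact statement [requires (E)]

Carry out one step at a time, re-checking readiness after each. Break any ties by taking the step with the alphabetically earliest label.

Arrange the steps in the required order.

Nothing is required for (E) and (F). (E) has the earlier label → (E) first.
(C) now also ready, so the ready set is {(C), (F)}; (C) has the earlier label → (C).
(F) is the only step now ready → (F).
(A) and (G) are both available; (A) has the earlier label → (A).
(G) is the only step now ready → (G).
Next only (B) has its prerequisites met → (B).
That leaves (D) as the only ready step → (D).

(E), (C), (F), (A), (G), (B), (D)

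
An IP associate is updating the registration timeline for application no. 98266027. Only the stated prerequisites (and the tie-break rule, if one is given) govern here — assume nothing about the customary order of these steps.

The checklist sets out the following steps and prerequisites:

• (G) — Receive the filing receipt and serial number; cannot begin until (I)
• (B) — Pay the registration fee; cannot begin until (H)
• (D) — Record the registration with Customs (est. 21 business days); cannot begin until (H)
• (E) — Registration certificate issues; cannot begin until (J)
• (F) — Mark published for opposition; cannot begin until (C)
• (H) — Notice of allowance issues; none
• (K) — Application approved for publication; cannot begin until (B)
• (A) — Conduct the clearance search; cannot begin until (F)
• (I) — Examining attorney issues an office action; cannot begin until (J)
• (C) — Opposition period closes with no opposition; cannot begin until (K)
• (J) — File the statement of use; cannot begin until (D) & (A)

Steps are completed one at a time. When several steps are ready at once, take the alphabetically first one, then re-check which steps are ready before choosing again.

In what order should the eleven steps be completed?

(H) has no prerequisites → (H) first.
Now (B) and (D) have their prerequisites met. (B) has the earlier label, so (B) next.
Ready: (D) and (K). (D) has the earlier label → (D).
Next only (K) has its prerequisites met → (K).
(C) needed (K), now all done → (C).
(F) is the only step now ready → (F).
(A) needed (F), now all done → (A).
(J) is the only step now ready → (J).
(E) and (I) are both available; (E) has the earlier label → (E).
(I) is the only step now ready → (I).
That leaves (G) as the only ready step → (G).

(H), (B), (D), (K), (C), (F), (A), (J), (E), (I), (G)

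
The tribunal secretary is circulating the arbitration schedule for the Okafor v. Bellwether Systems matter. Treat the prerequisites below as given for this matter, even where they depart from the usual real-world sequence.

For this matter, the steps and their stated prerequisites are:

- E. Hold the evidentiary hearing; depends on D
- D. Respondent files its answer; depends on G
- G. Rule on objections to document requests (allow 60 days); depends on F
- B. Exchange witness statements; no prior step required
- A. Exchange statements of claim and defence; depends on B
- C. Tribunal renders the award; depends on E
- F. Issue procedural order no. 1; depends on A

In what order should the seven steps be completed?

B A F G D E C

Only B has no prerequisites, so it is first.
Next only A has its prerequisites met → A.
F needed A, now all done → F.
Next only G has its prerequisites met → G.
Next only D has its prerequisites met → D.
E needed D, now all done → E.
C needed E, now all done → C.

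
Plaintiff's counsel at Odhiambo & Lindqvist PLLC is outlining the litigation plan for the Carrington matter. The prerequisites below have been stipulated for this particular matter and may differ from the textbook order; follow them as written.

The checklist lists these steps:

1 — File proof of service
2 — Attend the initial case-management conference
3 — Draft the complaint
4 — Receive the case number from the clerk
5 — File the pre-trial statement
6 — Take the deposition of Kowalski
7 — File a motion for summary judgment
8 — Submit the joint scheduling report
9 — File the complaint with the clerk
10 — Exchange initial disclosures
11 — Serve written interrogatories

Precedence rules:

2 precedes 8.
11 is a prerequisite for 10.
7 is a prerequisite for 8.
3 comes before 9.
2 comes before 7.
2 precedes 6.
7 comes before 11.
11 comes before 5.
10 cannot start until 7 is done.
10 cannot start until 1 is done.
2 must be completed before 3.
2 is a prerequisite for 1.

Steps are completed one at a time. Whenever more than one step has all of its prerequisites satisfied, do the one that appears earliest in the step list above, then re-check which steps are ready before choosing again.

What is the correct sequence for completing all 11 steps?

Nothing is required for 2 and 4. 2 is listed earlier → 2 first.
1, 3, 4, 6 and 7 are all available; 1 is listed earlier → 1.
Ready: 3, 4, 6 and 7. 3 is listed earlier → 3.
9 now also ready, so the ready set is {4, 6, 7, 9}; 4 is listed earlier → 4.
Ready: 6, 7 and 9. 6 is listed earlier → 6.
Now 7 and 9 have their prerequisites met. 7 is listed earlier, so 7 next.
8, 9 and 11 are all available; 8 is listed earlier → 8.
Ready: 9 and 11. 9 is listed earlier → 9.
11 is the only step now ready → 11.
5 and 10 are both available; 5 is listed earlier → 5.
10 is the only step now ready → 10.

2 1 3 4 6 7 8 9 11 5 10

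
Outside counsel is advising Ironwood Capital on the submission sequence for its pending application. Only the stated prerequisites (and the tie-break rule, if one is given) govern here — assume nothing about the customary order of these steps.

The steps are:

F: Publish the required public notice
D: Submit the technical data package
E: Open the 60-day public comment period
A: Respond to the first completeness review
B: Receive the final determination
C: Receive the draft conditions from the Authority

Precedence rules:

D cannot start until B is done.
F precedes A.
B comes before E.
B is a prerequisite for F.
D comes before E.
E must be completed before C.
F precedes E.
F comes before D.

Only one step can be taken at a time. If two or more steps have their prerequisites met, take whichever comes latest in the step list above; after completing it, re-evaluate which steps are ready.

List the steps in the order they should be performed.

B, F, A, D, E, C

B has no prerequisites → B first.
F needed B, now all done → F.
Ready: A and D. A is listed later → A.
Next only D has its prerequisites met → D.
E needed B, D and F, now all done → E.
C is the only step now ready → C.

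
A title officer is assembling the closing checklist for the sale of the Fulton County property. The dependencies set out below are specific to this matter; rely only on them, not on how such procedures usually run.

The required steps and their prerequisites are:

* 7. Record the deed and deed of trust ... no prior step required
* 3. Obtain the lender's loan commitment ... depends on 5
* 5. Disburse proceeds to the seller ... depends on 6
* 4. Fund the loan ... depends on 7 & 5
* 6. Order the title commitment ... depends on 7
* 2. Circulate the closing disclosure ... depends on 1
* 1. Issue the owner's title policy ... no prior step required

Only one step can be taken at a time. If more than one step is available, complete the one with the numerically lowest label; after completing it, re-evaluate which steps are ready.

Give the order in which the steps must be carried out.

Nothing is required for 1 and 7. 1 has the earlier label → 1 first.
2 and 7 are both available; 2 has the earlier label → 2.
That leaves 7 as the only ready step → 7.
6 is the only step now ready → 6.
Next only 5 has its prerequisites met → 5.
3 and 4 are both available; 3 has the earlier label → 3.
4 is the only step now ready → 4.

1 → 2 → 7 → 6 → 5 → 3 → 4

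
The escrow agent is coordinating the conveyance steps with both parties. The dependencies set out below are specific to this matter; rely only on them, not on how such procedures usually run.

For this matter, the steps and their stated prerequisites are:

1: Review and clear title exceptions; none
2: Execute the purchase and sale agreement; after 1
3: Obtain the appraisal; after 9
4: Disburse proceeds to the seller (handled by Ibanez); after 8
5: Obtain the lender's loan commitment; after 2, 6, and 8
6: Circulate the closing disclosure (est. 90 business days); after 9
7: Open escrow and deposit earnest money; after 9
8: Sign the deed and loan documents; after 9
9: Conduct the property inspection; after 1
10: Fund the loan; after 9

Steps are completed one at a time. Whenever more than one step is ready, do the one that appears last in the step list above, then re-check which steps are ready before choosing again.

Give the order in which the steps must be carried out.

1 → 9 → 10 → 8 → 7 → 6 → 4 → 3 → 2 → 5

1 has no prerequisites → 1 first.
9 and 2 are both available; 9 is listed later → 9.
10, 8, 7, 6 and 3 now also ready, so the ready set is {10, 8, 7, 6, 3, 2}; 10 is listed later → 10.
8, 7, 6, 3 and 2 are all available; 8 is listed later → 8.
4 now also ready, so the ready set is {7, 6, 4, 3, 2}; 7 is listed later → 7.
Now 6, 4, 3 and 2 have their prerequisites met. 6 is listed later, so 6 next.
Ready: 4, 3 and 2. 4 is listed later → 4.
3 and 2 are both available; 3 is listed later → 3.
2 needed 1, now all done → 2.
5 needed 8, 6 and 2, now all done → 5.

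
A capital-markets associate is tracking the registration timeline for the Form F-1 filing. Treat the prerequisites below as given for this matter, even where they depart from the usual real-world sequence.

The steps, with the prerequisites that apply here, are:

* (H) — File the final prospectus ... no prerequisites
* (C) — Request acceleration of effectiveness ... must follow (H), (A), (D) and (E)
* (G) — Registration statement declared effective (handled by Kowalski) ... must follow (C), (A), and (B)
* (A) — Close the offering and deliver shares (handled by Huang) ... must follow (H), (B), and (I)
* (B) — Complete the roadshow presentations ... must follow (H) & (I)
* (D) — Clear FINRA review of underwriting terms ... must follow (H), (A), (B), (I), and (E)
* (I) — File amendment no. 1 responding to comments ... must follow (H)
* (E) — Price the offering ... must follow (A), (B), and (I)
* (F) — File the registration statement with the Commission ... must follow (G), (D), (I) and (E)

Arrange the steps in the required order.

Only (H) has no prerequisites, so it is first.
(I) is the only step now ready → (I).
Next only (B) has its prerequisites met → (B).
Next only (A) has its prerequisites met → (A).
(E) is the only step now ready → (E).
(D) is the only step now ready → (D).
(C) is the only step now ready → (C).
(G) needed (C), (A) and (B), now all done → (G).
That leaves (F) as the only ready step → (F).

(H) (I) (B) (A) (E) (D) (C) (G) (F)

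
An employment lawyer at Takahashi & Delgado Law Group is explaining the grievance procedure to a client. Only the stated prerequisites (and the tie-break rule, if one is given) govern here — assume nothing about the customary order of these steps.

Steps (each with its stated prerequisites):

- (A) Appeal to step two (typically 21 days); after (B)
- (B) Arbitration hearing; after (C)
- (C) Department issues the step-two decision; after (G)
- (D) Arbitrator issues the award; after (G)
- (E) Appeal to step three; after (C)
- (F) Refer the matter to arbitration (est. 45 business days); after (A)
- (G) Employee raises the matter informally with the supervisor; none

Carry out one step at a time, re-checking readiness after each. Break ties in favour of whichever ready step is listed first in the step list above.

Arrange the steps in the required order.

(G), (C), (B), (A), (D), (E), (F)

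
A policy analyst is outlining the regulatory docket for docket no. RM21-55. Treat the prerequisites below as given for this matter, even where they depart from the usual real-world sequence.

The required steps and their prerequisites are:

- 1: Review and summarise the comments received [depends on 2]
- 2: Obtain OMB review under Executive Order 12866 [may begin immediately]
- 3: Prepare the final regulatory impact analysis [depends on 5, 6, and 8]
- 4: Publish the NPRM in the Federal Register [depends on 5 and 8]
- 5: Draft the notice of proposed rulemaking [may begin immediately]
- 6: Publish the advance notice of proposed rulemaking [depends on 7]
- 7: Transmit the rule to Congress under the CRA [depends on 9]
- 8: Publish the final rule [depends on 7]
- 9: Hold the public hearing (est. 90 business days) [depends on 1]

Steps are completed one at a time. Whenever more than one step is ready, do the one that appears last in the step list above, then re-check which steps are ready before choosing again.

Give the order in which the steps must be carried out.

5 → 2 → 1 → 9 → 7 → 8 → 6 → 4 → 3

Nothing is required for 5 and 2. 5 is listed later → 5 first.
That leaves 2 as the only ready step → 2.
1 is the only step now ready → 1.
Next only 9 has its prerequisites met → 9.
7 needed 9, now all done → 7.
Ready: 8 and 6. 8 is listed later → 8.
Ready: 6 and 4. 6 is listed later → 6.
3 now also ready, so the ready set is {4, 3}; 4 is listed later → 4.
3 needed 8, 6 and 5, now all done → 3.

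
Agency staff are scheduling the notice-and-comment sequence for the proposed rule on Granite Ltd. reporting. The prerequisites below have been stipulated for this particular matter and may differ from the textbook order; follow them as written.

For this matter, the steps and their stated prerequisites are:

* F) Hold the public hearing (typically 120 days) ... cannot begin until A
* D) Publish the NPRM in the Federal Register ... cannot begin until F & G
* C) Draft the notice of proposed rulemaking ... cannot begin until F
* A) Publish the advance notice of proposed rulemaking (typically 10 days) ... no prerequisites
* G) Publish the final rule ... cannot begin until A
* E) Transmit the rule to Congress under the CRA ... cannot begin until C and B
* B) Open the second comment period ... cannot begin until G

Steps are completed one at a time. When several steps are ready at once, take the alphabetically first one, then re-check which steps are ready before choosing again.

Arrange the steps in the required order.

A, F, C, G, B, D, E

A has no prerequisites → A first.
Ready: F and G. F has the earlier label → F.
Now C and G have their prerequisites met. C has the earlier label, so C next.
G is the only step now ready → G.
B and D are both available; B has the earlier label → B.
E now also ready, so the ready set is {D, E}; D has the earlier label → D.
E needed B and C, now all done → E.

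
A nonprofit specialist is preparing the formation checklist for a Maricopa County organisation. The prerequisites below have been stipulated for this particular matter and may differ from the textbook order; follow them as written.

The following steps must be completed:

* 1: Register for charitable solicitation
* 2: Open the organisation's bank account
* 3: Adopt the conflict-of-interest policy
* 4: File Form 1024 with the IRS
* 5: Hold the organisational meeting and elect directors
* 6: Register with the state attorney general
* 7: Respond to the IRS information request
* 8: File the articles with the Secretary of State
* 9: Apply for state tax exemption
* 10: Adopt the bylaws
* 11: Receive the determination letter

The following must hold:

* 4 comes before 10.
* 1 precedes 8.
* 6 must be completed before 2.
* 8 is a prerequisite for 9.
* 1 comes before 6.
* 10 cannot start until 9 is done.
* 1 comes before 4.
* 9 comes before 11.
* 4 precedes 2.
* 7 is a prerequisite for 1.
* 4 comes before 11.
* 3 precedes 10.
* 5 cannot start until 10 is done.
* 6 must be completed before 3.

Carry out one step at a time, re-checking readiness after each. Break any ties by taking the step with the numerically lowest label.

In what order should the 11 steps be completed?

7 has no prerequisites → 7 first.
That leaves 1 as the only ready step → 1.
Ready: 4, 6 and 8. 4 has the earlier label → 4.
Ready: 6 and 8. 6 has the earlier label → 6.
2 and 3 now also ready, so the ready set is {2, 3, 8}; 2 has the earlier label → 2.
3 and 8 are both available; 3 has the earlier label → 3.
8 is the only step now ready → 8.
That leaves 9 as the only ready step → 9.
10 and 11 are both available; 10 has the earlier label → 10.
5 now also ready, so the ready set is {5, 11}; 5 has the earlier label → 5.
That leaves 11 as the only ready step → 11.

7, 1, 4, 6, 2, 3, 8, 9, 10, 5, 11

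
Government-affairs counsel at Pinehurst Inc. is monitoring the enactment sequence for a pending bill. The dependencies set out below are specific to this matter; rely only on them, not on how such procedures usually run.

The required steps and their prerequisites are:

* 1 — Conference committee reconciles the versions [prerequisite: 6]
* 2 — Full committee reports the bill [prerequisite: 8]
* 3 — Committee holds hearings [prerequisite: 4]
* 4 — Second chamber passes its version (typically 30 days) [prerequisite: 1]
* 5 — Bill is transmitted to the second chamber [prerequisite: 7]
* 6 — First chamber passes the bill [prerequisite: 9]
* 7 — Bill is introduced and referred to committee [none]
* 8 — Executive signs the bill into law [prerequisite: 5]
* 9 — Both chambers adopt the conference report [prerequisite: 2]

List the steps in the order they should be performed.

7, 5, 8, 2, 9, 6, 1, 4, 3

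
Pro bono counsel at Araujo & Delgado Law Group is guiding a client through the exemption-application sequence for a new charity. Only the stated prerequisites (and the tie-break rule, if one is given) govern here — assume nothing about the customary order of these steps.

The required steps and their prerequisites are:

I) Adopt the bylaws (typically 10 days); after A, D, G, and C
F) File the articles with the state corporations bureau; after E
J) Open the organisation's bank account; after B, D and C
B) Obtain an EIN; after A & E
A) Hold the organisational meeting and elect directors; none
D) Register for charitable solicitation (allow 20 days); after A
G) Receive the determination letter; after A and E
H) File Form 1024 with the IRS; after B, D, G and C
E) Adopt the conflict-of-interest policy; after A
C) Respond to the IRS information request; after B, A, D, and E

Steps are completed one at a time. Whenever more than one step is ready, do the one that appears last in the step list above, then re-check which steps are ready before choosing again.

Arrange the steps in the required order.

A, E, G, D, B, C, H, J, F, I

Only A has no prerequisites, so it is first.
Now E and D have their prerequisites met. E is listed later, so E next.
Now G, D, B and F have their prerequisites met. G is listed later, so G next.
D, B and F are all available; D is listed later → D.
Ready: B and F. B is listed later → B.
C now also ready, so the ready set is {C, F}; C is listed later → C.
Ready: H, J, F and I. H is listed later → H.
J, F and I are all available; J is listed later → J.
Now F and I have their prerequisites met. F is listed later, so F next.
That leaves I as the only ready step → I.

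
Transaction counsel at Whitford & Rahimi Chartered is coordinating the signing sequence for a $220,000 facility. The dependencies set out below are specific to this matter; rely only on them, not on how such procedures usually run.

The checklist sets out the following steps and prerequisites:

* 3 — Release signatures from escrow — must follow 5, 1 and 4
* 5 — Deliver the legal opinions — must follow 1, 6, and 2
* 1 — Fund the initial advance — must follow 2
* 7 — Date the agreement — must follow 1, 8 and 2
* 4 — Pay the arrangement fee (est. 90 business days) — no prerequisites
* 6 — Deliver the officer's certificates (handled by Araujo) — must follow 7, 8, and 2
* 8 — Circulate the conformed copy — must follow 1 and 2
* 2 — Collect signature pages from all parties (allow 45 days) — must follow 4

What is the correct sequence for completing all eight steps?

4, 2, 1, 8, 7, 6, 5, 3

4 has no prerequisites → 4 first.
Next only 2 has its prerequisites met → 2.
That leaves 1 as the only ready step → 1.
That leaves 8 as the only ready step → 8.
7 needed 1, 8 and 2, now all done → 7.
6 needed 7, 8 and 2, now all done → 6.
5 needed 1, 6 and 2, now all done → 5.
3 needed 5, 1 and 4, now all done → 3.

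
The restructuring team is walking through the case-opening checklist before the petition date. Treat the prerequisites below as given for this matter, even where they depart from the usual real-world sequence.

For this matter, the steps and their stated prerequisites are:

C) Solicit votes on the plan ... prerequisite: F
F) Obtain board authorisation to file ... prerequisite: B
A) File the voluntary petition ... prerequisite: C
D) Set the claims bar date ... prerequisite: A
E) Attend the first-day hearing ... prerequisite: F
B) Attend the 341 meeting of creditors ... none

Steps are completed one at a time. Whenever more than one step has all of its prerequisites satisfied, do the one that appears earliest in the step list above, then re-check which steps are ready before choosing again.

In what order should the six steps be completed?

B is the only step with nothing outstanding, so it goes first.
F needed B, now all done → F.
Now C and E have their prerequisites met. C is listed earlier, so C next.
A and E are both available; A is listed earlier → A.
Now D and E have their prerequisites met. D is listed earlier, so D next.
E is the only step now ready → E.

B F C A D E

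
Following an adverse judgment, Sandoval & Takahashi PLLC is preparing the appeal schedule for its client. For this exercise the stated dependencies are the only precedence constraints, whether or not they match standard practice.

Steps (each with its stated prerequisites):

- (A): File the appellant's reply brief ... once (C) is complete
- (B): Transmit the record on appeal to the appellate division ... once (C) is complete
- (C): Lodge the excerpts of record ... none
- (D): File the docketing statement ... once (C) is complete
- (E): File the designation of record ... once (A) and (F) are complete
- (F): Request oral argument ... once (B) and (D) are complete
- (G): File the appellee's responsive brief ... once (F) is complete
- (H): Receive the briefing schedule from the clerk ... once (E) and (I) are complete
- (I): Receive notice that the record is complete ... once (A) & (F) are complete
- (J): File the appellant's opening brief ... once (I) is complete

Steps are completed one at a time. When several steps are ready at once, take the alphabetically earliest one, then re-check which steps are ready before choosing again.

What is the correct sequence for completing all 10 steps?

Only (C) has no prerequisites, so it is first.
(A), (B) and (D) are all available; (A) has the earlier label → (A).
Now (B) and (D) have their prerequisites met. (B) has the earlier label, so (B) next.
(D) is the only step now ready → (D).
(F) needed (B) and (D), now all done → (F).
Now (E), (G) and (I) have their prerequisites met. (E) has the earlier label, so (E) next.
Now (G) and (I) have their prerequisites met. (G) has the earlier label, so (G) next.
That leaves (I) as the only ready step → (I).
(H) and (J) are both available; (H) has the earlier label → (H).
(J) needed (I), now all done → (J).

(C), (A), (B), (D), (F), (E), (G), (I), (H), (J)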